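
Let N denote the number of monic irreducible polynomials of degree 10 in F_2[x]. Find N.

By the necklace-counting formula, N_2(10) = (1/10) Σ_{d|10} μ(10/d)·2^d.
Divisors of 10: 1, 2, 5, 10; μ(10/d) for each: 1, -1, -1, 1.
Σ = 2^1 − 2^2 − 2^5 + 2^10 = 990.
N = 990/10 = 99.

99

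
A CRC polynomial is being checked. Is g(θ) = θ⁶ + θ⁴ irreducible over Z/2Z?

Check for roots in Z/2Z: g(0) = 0 → root; g(1) = 0 → root.
g(0) = 0, so (θ) divides g(θ); g is reducible.

No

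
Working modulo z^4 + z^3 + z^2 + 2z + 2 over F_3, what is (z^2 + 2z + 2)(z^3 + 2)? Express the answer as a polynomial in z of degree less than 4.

2z^2 + 2

Multiply in F_3[z]: (z^2 + 2z + 2)·(z^3 + 2) = z^5 + 2z^4 + 2z^3 + 2z^2 + z + 1.
Reduce using z^4 ≡ 2z^3 + 2z^2 + z + 1 (mod z^4 + z^3 + z^2 + 2z + 2).
Reduced: 2z^2 + 2.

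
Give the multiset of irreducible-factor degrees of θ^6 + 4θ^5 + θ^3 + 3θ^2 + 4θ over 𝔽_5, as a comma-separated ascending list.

1, 1, 1, 1, 1, 1

Write g(θ) = θ^6 + 4θ^5 + θ^3 + 3θ^2 + 4θ.
Roots in 𝔽_5: g(0) = 0 → root; g(1) = 3; g(2) = 0 → root; g(3) = 2; g(4) = 0 → root.
Linear factors from roots: (θ), (θ + 3), (θ + 1).
Complete factorization: g(θ) = (θ)·(θ + 3)^2·(θ + 1)^3.
Factor degrees with multiplicity: 1 + 1 + 1 + 1 + 1 + 1 = 6.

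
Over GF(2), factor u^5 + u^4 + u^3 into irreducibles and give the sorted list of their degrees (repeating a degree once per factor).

Write h(u) = u^5 + u^4 + u^3.
Roots in GF(2): h(0) = 0 → root; h(1) = 1.
Linear factors from roots: (u).
Complete factorization: h(u) = (u)^3·(u^2 + u + 1).
Factor degrees with multiplicity: 1 + 1 + 1 + 2 = 5.

1, 1, 1, 2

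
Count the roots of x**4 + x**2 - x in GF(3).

Write f(x) = x**4 + x**2 - x.
Evaluate at each of the 3 elements of GF(3):
f(0) = 0 → root; f(1) = 1; f(2) = 0 → root.
Roots: {0, 2}.

2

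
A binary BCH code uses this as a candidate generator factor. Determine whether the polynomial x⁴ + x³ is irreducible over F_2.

No

Write P(x) = x⁴ + x³.
Check for roots in F_2: P(0) = 0 → root; P(1) = 0 → root.
P(0) = 0, so (x) divides P(x); P is reducible.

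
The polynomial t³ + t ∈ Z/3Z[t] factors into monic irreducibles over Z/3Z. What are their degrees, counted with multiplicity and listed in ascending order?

Write f(t) = t³ + t.
Roots in Z/3Z: f(0) = 0 → root; f(1) = 2; f(2) = 1.
Linear factors from roots: (t).
Complete factorization: f(t) = (t)·(t² + 1).
Factor degrees with multiplicity: 1 + 2 = 3.

1, 2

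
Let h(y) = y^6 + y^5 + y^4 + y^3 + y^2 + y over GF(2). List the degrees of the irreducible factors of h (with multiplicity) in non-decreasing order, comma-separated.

1, 1, 2, 2

Roots in GF(2): h(0) = 0 → root; h(1) = 0 → root.
Linear factors from roots: (y), (y + 1).
Complete factorization: h(y) = (y)·(y + 1)·(y^2 + y + 1)^2.
Factor degrees with multiplicity: 1 + 1 + 2 + 2 = 6.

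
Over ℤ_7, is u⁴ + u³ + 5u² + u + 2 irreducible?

No

Write h(u) = u⁴ + u³ + 5u² + u + 2.
Check for roots in ℤ_7: h(0) = 2; h(1) = 3; h(2) = 6; h(3) = 4; h(4) = 0 → root; h(5) = 0 → root; h(6) = 6.
h(4) = 0, so (u − 4) divides h(u); h is reducible.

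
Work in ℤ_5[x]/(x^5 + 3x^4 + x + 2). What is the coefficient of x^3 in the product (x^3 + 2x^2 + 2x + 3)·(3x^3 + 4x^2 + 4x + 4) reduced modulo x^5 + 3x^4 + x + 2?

Multiply in ℤ_5[x]: (x^3 + 2x^2 + 2x + 3)·(3x^3 + 4x^2 + 4x + 4) = 3x^6 + 3x^4 + 4x^3 + 3x^2 + 2.
Reduce using x^5 ≡ 2x^4 + 4x + 3 (mod x^5 + 3x^4 + x + 2).
Reduced: 4x^3 + 3x.

4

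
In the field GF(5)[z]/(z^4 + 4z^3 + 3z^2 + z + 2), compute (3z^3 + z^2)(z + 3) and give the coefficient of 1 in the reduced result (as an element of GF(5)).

4

Multiply in GF(5)[z]: (3z^3 + z^2)·(z + 3) = 3z^4 + 3z^2.
Reduce using z^4 ≡ z^3 + 2z^2 + 4z + 3 (mod z^4 + 4z^3 + 3z^2 + z + 2).
Reduced: 3z^3 + 4z^2 + 2z + 4.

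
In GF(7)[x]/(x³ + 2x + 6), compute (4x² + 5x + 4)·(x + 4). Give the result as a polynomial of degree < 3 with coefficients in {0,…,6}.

2x + 6

Multiply in GF(7)[x]: (4x² + 5x + 4)·(x + 4) = 4x³ + 3x + 2.
Reduce using x³ ≡ 5x + 1 (mod x³ + 2x + 6).
Reduced: 2x + 6.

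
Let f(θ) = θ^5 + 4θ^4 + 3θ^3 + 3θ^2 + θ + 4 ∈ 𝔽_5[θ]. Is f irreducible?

Check for roots in 𝔽_5: f(0) = 4; f(1) = 1; f(2) = 3; f(3) = 2; f(4) = 1.
No roots, so no linear factors.
Degree-2 irreducible divisors: test the 10 monic irreducibles of degree 2 over GF(5).
None of them divide f (all give nonzero remainder).
No irreducible factor of degree ≤ 2 exists, so f is irreducible over GF(5).

Yes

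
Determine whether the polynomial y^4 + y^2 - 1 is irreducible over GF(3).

Yes

Write f(y) = y^4 + y^2 - 1.
Check for roots in GF(3): f(0) = 2; f(1) = 1; f(2) = 1.
No roots, so no linear factors.
Monic irreducibles of degree 2 over GF(3): y^2 + 1, y^2 + y - 1, y^2 - y - 1.
None of them divide f (all give nonzero remainder).
No irreducible factor of degree ≤ 2 exists, so f is irreducible over GF(3).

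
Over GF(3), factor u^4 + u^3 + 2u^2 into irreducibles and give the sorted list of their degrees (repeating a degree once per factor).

Write f(u) = u^4 + u^3 + 2u^2.
Roots in GF(3): f(0) = 0 → root; f(1) = 1; f(2) = 2.
Linear factors from roots: (u).
Complete factorization: f(u) = (u)^2·(u^2 + u + 2).
Factor degrees with multiplicity: 1 + 1 + 2 = 4.

1, 1, 2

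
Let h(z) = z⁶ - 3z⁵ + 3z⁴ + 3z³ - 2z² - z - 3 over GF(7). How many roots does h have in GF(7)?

Evaluate at each of the 7 elements of GF(7):
h(0) = 4; h(1) = 5; h(2) = 6; h(3) = 6; h(4) = 6; h(5) = 0 → root; h(6) = 0 → root.
Roots: {5, 6}.

2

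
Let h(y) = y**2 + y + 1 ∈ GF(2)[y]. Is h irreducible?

Check for roots in GF(2): h(0) = 1; h(1) = 1.
No roots. A degree-2 polynomial over a field with no linear factor is irreducible.

Yes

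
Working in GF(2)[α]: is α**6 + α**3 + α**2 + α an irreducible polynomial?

Write h(α) = α**6 + α**3 + α**2 + α.
Check for roots in GF(2): h(0) = 0 → root; h(1) = 0 → root.
h(0) = 0, so (α) divides h(α); h is reducible.

No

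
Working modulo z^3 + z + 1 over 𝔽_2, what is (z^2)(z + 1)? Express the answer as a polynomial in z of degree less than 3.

Multiply in 𝔽_2[z]: (z^2)·(z + 1) = z^3 + z^2.
Reduce using z^3 ≡ z + 1 (mod z^3 + z + 1).
Reduced: z^2 + z + 1.

z^2 + z + 1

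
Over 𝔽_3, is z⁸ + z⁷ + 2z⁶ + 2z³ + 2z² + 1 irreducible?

Write g(z) = z⁸ + z⁷ + 2z⁶ + 2z³ + 2z² + 1.
Check for roots in 𝔽_3: g(0) = 1; g(1) = 0 → root; g(2) = 0 → root.
g(1) = 0, so (z − 1) divides g(z); g is reducible.

No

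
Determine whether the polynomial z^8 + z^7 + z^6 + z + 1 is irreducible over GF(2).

Yes

Write P(z) = z^8 + z^7 + z^6 + z + 1.
Check for roots in GF(2): P(0) = 1; P(1) = 1.
No roots, so no linear factors.
Monic irreducibles of degree 2 over GF(2): z^2 + z + 1.
None of them divide P (all give nonzero remainder).
Monic irreducibles of degree 3 over GF(2): z^3 + z + 1, z^3 + z^2 + 1.
None of them divide P (all give nonzero remainder).
Monic irreducibles of degree 4 over GF(2): z^4 + z + 1, z^4 + z^3 + 1, z^4 + z^3 + z^2 + z + 1.
None of them divide P (all give nonzero remainder).
No irreducible factor of degree ≤ 4 exists, so P is irreducible over GF(2).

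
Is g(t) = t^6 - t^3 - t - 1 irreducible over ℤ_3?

Check for roots in ℤ_3: g(0) = 2; g(1) = 1; g(2) = 2.
No roots, so no linear factors.
Monic irreducibles of degree 2 over GF(3): t^2 + 1, t^2 + t - 1, t^2 - t - 1.
None of them divide g (all give nonzero remainder).
Degree-3 irreducible divisors: test the 8 monic irreducibles of degree 3 over GF(3).
None of them divide g (all give nonzero remainder).
No irreducible factor of degree ≤ 3 exists, so g is irreducible over GF(3).

Yes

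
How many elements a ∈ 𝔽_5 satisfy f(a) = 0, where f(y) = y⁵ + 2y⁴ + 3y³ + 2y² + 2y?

Evaluate at each of the 5 elements of 𝔽_5:
f(0) = 0 → root; f(1) = 0 → root; f(2) = 0 → root; f(3) = 0 → root; f(4) = 3.
Roots: {0, 1, 2, 3}.

4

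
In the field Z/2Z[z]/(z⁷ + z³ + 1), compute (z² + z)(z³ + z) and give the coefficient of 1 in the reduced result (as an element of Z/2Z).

Multiply in Z/2Z[z]: (z² + z)·(z³ + z) = z⁵ + z⁴ + z³ + z².
Reduced: z⁵ + z⁴ + z³ + z².

0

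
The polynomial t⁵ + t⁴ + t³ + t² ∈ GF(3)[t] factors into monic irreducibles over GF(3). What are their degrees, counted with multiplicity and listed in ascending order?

Write h(t) = t⁵ + t⁴ + t³ + t².
Roots in GF(3): h(0) = 0 → root; h(1) = 1; h(2) = 0 → root.
Linear factors from roots: (t), (t + 1).
Complete factorization: h(t) = (t + 1)·(t)^2·(t² + 1).
Factor degrees with multiplicity: 1 + 1 + 1 + 2 = 5.

1, 1, 1, 2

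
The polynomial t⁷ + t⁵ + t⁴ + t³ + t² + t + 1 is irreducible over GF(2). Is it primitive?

Yes

Write f(t) = t⁷ + t⁵ + t⁴ + t³ + t² + t + 1.
|GF(2^7)^×| = 2^7 − 1 = 127. Prime factorization: 127 = 127.
f is primitive ⇔ t has order 127 in GF(2)[t]/(f), i.e. t^(127/q) ≠ 1 for each prime q | 127.
t^(1) mod f = t.
None equal 1, so t has full order 127; f is primitive.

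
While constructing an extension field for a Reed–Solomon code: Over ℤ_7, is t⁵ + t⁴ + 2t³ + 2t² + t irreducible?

Write f(t) = t⁵ + t⁴ + 2t³ + 2t² + t.
Check for roots in ℤ_7: f(0) = 0 → root; f(1) = 0 → root; f(2) = 4; f(3) = 0 → root; f(4) = 2; f(5) = 2; f(6) = 6.
f(0) = 0, so (t) divides f(t); f is reducible.

No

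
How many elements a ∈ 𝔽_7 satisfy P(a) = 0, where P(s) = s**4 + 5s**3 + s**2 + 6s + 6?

Evaluate at each of the 7 elements of 𝔽_7:
P(0) = 6; P(1) = 5; P(2) = 1; P(3) = 4; P(4) = 6; P(5) = 2; P(6) = 4.
No element is a root.

0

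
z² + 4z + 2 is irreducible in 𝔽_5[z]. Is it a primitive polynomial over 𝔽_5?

Write f(z) = z² + 4z + 2.
|GF(5^2)^×| = 5^2 − 1 = 24. Prime factorization: 24 = 2^3·3.
f is primitive ⇔ z has order 24 in GF(5)[z]/(f), i.e. z^(24/q) ≠ 1 for each prime q | 24.
z^(12) mod f = 4.
z^(8) mod f = 2z + 1.
None equal 1, so z has full order 24; f is primitive.

Yes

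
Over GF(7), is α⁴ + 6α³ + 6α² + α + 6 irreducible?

Yes

Write g(α) = α⁴ + 6α³ + 6α² + α + 6.
Check for roots in GF(7): g(0) = 6; g(1) = 6; g(2) = 5; g(3) = 5; g(4) = 4; g(5) = 3; g(6) = 6.
No roots, so no linear factors.
Degree-2 irreducible divisors: test the 21 monic irreducibles of degree 2 over GF(7).
None of them divide g (all give nonzero remainder).
No irreducible factor of degree ≤ 2 exists, so g is irreducible over GF(7).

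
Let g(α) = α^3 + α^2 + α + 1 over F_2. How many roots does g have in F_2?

Evaluate at each of the 2 elements of F_2:
g(0) = 1; g(1) = 0 → root.
Roots: {1}.

1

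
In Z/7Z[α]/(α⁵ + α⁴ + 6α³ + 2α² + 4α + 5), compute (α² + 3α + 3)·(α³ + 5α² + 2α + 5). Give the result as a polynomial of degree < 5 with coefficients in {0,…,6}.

3α^2 + 3α + 3

Multiply in Z/7Z[α]: (α² + 3α + 3)·(α³ + 5α² + 2α + 5) = α⁵ + α⁴ + 6α³ + 5α² + 1.
Reduce using α⁵ ≡ 6α⁴ + α³ + 5α² + 3α + 2 (mod α⁵ + α⁴ + 6α³ + 2α² + 4α + 5).
Reduced: 3α² + 3α + 3.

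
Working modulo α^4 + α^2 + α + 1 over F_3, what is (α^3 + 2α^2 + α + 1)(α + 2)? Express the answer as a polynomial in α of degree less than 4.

Multiply in F_3[α]: (α^3 + 2α^2 + α + 1)·(α + 2) = α^4 + α^3 + 2α^2 + 2.
Reduce using α^4 ≡ 2α^2 + 2α + 2 (mod α^4 + α^2 + α + 1).
Reduced: α^3 + α^2 + 2α + 1.

α^3 + α^2 + 2α + 1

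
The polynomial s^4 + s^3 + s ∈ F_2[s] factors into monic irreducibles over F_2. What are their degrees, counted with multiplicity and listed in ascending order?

Write g(s) = s^4 + s^3 + s.
Roots in F_2: g(0) = 0 → root; g(1) = 1.
Linear factors from roots: (s).
Complete factorization: g(s) = (s)·(s^3 + s^2 + 1).
Factor degrees with multiplicity: 1 + 3 = 4.

1, 3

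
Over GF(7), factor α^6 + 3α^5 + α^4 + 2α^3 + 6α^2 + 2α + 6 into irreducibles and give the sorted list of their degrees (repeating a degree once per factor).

1, 1, 1, 3

Write g(α) = α^6 + 3α^5 + α^4 + 2α^3 + 6α^2 + 2α + 6.
Linear factors from roots: (α + 6), (α + 4), (α + 1).
Complete factorization: g(α) = (α + 1)·(α + 4)·(α + 6)·(α^3 + 6α^2 + 6α + 2).
Factor degrees with multiplicity: 1 + 1 + 1 + 3 = 6.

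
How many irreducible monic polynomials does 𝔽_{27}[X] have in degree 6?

Gauss's count: N_{27}(6) = (1/6) Σ_{d|6} μ(6/d)·27^d.
Divisors of 6: 1, 2, 3, 6; μ(6/d) for each: 1, -1, -1, 1.
Σ = 27^1 − 27^2 − 27^3 + 27^6 = 387400104.
N = 387400104/6 = 64566684.

64566684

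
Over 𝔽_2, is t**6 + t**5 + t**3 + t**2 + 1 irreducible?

Write f(t) = t**6 + t**5 + t**3 + t**2 + 1.
Check for roots in 𝔽_2: f(0) = 1; f(1) = 1.
No roots, so no linear factors.
Monic irreducibles of degree 2 over GF(2): t**2 + t + 1.
None of them divide f (all give nonzero remainder).
Monic irreducibles of degree 3 over GF(2): t**3 + t + 1, t**3 + t**2 + 1.
None of them divide f (all give nonzero remainder).
No irreducible factor of degree ≤ 3 exists, so f is irreducible over GF(2).

Yes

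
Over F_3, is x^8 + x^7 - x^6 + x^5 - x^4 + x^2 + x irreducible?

Write m(x) = x^8 + x^7 - x^6 + x^5 - x^4 + x^2 + x.
Check for roots in F_3: m(0) = 0 → root; m(1) = 0 → root; m(2) = 0 → root.
m(0) = 0, so (x) divides m(x); m is reducible.

No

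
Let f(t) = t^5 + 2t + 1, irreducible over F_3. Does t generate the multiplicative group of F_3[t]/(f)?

Yes

|GF(3^5)^×| = 3^5 − 1 = 242. Prime factorization: 242 = 2·11^2.
f is primitive ⇔ t has order 242 in GF(3)[t]/(f), i.e. t^(242/q) ≠ 1 for each prime q | 242.
t^(121) mod f = 2.
t^(22) mod f = 2t^3 + 2t^2 + t + 1.
None equal 1, so t has full order 242; f is primitive.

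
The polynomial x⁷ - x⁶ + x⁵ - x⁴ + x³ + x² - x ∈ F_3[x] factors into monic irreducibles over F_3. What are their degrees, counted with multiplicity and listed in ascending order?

Write f(x) = x⁷ - x⁶ + x⁵ - x⁴ + x³ + x² - x.
Roots in F_3: f(0) = 0 → root; f(1) = 1; f(2) = 0 → root.
Linear factors from roots: (x), (x + 1).
Complete factorization: f(x) = (x)·(x + 1)·(x² - x - 1)·(x³ - x² + 1).
Factor degrees with multiplicity: 1 + 1 + 2 + 3 = 7.

1, 1, 2, 3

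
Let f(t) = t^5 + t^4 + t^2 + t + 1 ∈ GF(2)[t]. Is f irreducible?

Yes

Check for roots in GF(2): f(0) = 1; f(1) = 1.
No roots, so no linear factors.
Monic irreducibles of degree 2 over GF(2): t^2 + t + 1.
None of them divide f (all give nonzero remainder).
No irreducible factor of degree ≤ 2 exists, so f is irreducible over GF(2).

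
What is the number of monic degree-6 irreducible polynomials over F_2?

9

Gauss's count: N_{2}(6) = (1/6) Σ_{d|6} μ(6/d)·2^d.
Divisors of 6: 1, 2, 3, 6; μ(6/d) for each: 1, -1, -1, 1.
Σ = 2^1 − 2^2 − 2^3 + 2^6 = 54.
N = 54/6 = 9.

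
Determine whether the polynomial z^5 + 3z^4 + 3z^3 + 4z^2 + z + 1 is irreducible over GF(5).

Yes

Write m(z) = z^5 + 3z^4 + 3z^3 + 4z^2 + z + 1.
Check for roots in GF(5): m(0) = 1; m(1) = 3; m(2) = 3; m(3) = 2; m(4) = 3.
No roots, so no linear factors.
Degree-2 irreducible divisors: test the 10 monic irreducibles of degree 2 over GF(5).
None of them divide m (all give nonzero remainder).
No irreducible factor of degree ≤ 2 exists, so m is irreducible over GF(5).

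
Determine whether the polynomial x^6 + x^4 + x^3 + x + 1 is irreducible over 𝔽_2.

Yes

Write h(x) = x^6 + x^4 + x^3 + x + 1.
Check for roots in 𝔽_2: h(0) = 1; h(1) = 1.
No roots, so no linear factors.
Monic irreducibles of degree 2 over GF(2): x^2 + x + 1.
None of them divide h (all give nonzero remainder).
Monic irreducibles of degree 3 over GF(2): x^3 + x + 1, x^3 + x^2 + 1.
None of them divide h (all give nonzero remainder).
No irreducible factor of degree ≤ 3 exists, so h is irreducible over GF(2).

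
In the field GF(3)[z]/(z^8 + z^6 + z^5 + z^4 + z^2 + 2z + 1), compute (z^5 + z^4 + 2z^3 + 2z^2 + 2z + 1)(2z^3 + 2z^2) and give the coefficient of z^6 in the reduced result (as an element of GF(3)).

Multiply in GF(3)[z]: (z^5 + z^4 + 2z^3 + 2z^2 + 2z + 1)·(2z^3 + 2z^2) = 2z^8 + z^7 + 2z^5 + 2z^4 + 2z^2.
Reduce using z^8 ≡ 2z^6 + 2z^5 + 2z^4 + 2z^2 + z + 2 (mod z^8 + z^6 + z^5 + z^4 + z^2 + 2z + 1).
Reduced: z^7 + z^6 + 2z + 1.

1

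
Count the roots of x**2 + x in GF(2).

2

Write P(x) = x**2 + x.
Evaluate at each of the 2 elements of GF(2):
P(0) = 0 → root; P(1) = 0 → root.
Roots: {0, 1}.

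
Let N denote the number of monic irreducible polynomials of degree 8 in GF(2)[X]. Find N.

30

Gauss's count: N_{2}(8) = (1/8) Σ_{d|8} μ(8/d)·2^d.
Divisors of 8: 1, 2, 4, 8; μ(8/d) for each: 0, 0, -1, 1.
Σ = − 2^4 + 2^8 = 240.
N = 240/8 = 30.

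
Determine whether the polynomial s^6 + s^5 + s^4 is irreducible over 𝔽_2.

Write g(s) = s^6 + s^5 + s^4.
Check for roots in 𝔽_2: g(0) = 0 → root; g(1) = 1.
g(0) = 0, so (s) divides g(s); g is reducible.

No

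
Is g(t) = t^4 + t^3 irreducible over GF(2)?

Check for roots in GF(2): g(0) = 0 → root; g(1) = 0 → root.
g(0) = 0, so (t) divides g(t); g is reducible.

No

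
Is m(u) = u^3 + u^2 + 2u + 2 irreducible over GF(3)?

No

Check for roots in GF(3): m(0) = 2; m(1) = 0 → root; m(2) = 0 → root.
m(1) = 0, so (u − 1) divides m(u); m is reducible.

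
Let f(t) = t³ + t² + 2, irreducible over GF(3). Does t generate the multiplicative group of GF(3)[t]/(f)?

No

|GF(3^3)^×| = 3^3 − 1 = 26. Prime factorization: 26 = 2·13.
f is primitive ⇔ t has order 26 in GF(3)[t]/(f), i.e. t^(26/q) ≠ 1 for each prime q | 26.
t^(13) mod f = 1
t^(2) mod f = t².
Since t^(13) = 1, the order of t divides 13 < 26; not primitive.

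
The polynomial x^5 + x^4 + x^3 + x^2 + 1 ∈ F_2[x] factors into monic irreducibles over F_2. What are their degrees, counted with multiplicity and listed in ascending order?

5

Write h(x) = x^5 + x^4 + x^3 + x^2 + 1.
Roots in F_2: h(0) = 1; h(1) = 1.
Complete factorization: h(x) = (x^5 + x^4 + x^3 + x^2 + 1).
Factor degrees with multiplicity: 5 = 5.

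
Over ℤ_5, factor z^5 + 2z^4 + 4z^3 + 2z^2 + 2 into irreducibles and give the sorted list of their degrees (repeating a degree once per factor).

5

Write h(z) = z^5 + 2z^4 + 4z^3 + 2z^2 + 2.
Roots in ℤ_5: h(0) = 2; h(1) = 1; h(2) = 1; h(3) = 3; h(4) = 1.
Complete factorization: h(z) = (z^5 + 2z^4 + 4z^3 + 2z^2 + 2).
Factor degrees with multiplicity: 5 = 5.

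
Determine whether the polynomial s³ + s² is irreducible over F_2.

No

Write P(s) = s³ + s².
Check for roots in F_2: P(0) = 0 → root; P(1) = 0 → root.
P(0) = 0, so (s) divides P(s); P is reducible.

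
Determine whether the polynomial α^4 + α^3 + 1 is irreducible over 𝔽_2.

Yes

Write m(α) = α^4 + α^3 + 1.
Check for roots in 𝔽_2: m(0) = 1; m(1) = 1.
No roots, so no linear factors.
Monic irreducibles of degree 2 over GF(2): α^2 + α + 1.
None of them divide m (all give nonzero remainder).
No irreducible factor of degree ≤ 2 exists, so m is irreducible over GF(2).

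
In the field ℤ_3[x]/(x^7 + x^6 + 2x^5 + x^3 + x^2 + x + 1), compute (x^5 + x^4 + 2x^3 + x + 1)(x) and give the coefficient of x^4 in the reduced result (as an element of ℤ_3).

2

Multiply in ℤ_3[x]: (x^5 + x^4 + 2x^3 + x + 1)·(x) = x^6 + x^5 + 2x^4 + x^2 + x.
Reduced: x^6 + x^5 + 2x^4 + x^2 + x.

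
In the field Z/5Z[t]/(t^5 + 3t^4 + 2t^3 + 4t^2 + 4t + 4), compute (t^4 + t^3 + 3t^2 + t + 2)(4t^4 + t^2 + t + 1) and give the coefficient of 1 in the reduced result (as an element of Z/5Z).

1

Multiply in Z/5Z[t]: (t^4 + t^3 + 3t^2 + t + 2)·(4t^4 + t^2 + t + 1) = 4t^8 + 4t^7 + 3t^6 + t^5 + 3t^4 + t^2 + 3t + 2.
Reduce using t^5 ≡ 2t^4 + 3t^3 + t^2 + t + 1 (mod t^5 + 3t^4 + 2t^3 + 4t^2 + 4t + 4).
Reduced: 4t^4 + 2t^3 + t^2 + t + 1.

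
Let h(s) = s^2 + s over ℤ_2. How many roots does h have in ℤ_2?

Evaluate at each of the 2 elements of ℤ_2:
h(0) = 0 → root; h(1) = 0 → root.
Roots: {0, 1}.

2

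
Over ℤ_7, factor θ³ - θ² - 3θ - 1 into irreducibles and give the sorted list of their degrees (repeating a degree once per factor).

Write f(θ) = θ³ - θ² - 3θ - 1.
Linear factors from roots: (θ + 3), (θ + 2), (θ + 1).
Complete factorization: f(θ) = (θ + 1)·(θ + 2)·(θ + 3).
Factor degrees with multiplicity: 1 + 1 + 1 = 3.

1, 1, 1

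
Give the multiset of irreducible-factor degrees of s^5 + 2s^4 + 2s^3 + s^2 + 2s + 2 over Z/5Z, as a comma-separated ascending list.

1, 1, 1, 2

Write h(s) = s^5 + 2s^4 + 2s^3 + s^2 + 2s + 2.
Roots in Z/5Z: h(0) = 2; h(1) = 0 → root; h(2) = 0 → root; h(3) = 1; h(4) = 0 → root.
Linear factors from roots: (s - 1), (s - 2), (s + 1).
Complete factorization: h(s) = (s + 1)·(s - 2)·(s - 1)·(s^2 - s + 1).
Factor degrees with multiplicity: 1 + 1 + 1 + 2 = 5.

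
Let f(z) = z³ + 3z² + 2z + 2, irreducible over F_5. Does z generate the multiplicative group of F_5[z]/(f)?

Yes

|GF(5^3)^×| = 5^3 − 1 = 124. Prime factorization: 124 = 2^2·31.
f is primitive ⇔ z has order 124 in GF(5)[z]/(f), i.e. z^(124/q) ≠ 1 for each prime q | 124.
z^(62) mod f = 4.
z^(4) mod f = 2z² + 4z + 1.
None equal 1, so z has full order 124; f is primitive.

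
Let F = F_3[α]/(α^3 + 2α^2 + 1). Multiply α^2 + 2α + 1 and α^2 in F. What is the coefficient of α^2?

Multiply in F_3[α]: (α^2 + 2α + 1)·(α^2) = α^4 + 2α^3 + α^2.
Reduce using α^3 ≡ α^2 + 2 (mod α^3 + 2α^2 + 1).
Reduced: α^2 + 2α.

1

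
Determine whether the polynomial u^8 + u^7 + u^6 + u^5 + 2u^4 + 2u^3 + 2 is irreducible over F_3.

Write h(u) = u^8 + u^7 + u^6 + u^5 + 2u^4 + 2u^3 + 2.
Check for roots in F_3: h(0) = 2; h(1) = 1; h(2) = 2.
No roots, so no linear factors.
Monic irreducibles of degree 2 over GF(3): u^2 + 1, u^2 + u + 2, u^2 + 2u + 2.
None of them divide h (all give nonzero remainder).
Degree-3 irreducible divisors: test the 8 monic irreducibles of degree 3 over GF(3).
None of them divide h (all give nonzero remainder).
Degree-4 irreducible divisors: test the 18 monic irreducibles of degree 4 over GF(3).
None of them divide h (all give nonzero remainder).
No irreducible factor of degree ≤ 4 exists, so h is irreducible over GF(3).

Yes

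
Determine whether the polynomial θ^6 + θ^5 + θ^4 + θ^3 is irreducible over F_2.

Write h(θ) = θ^6 + θ^5 + θ^4 + θ^3.
Check for roots in F_2: h(0) = 0 → root; h(1) = 0 → root.
h(0) = 0, so (θ) divides h(θ); h is reducible.

No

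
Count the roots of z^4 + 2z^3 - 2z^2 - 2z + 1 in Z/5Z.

2

Write g(z) = z^4 + 2z^3 - 2z^2 - 2z + 1.
Evaluate at each of the 5 elements of Z/5Z:
g(0) = 1; g(1) = 0 → root; g(2) = 1; g(3) = 2; g(4) = 0 → root.
Roots: {1, 4}.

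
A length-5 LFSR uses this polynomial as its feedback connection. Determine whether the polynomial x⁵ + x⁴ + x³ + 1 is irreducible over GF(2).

Write h(x) = x⁵ + x⁴ + x³ + 1.
Check for roots in GF(2): h(0) = 1; h(1) = 0 → root.
h(1) = 0, so (x − 1) divides h(x); h is reducible.

No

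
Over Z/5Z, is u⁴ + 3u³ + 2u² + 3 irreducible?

Write m(u) = u⁴ + 3u³ + 2u² + 3.
Check for roots in Z/5Z: m(0) = 3; m(1) = 4; m(2) = 1; m(3) = 3; m(4) = 3.
No roots, so no linear factors.
Degree-2 irreducible divisors: test the 10 monic irreducibles of degree 2 over GF(5).
None of them divide m (all give nonzero remainder).
No irreducible factor of degree ≤ 2 exists, so m is irreducible over GF(5).

Yes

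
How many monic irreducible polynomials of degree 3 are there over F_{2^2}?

20

x^(4^3) − x is the product of all monic irreducibles of degree dividing 3; Möbius inversion gives N = (1/3) Σ μ(3/d)·4^d.
Divisors of 3: 1, 3; μ(3/d) for each: -1, 1.
Σ = − 4^1 + 4^3 = 60.
N = 60/3 = 20.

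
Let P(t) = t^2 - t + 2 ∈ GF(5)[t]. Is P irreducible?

Check for roots in GF(5): P(0) = 2; P(1) = 2; P(2) = 4; P(3) = 3; P(4) = 4.
No roots. A degree-2 polynomial over a field with no linear factor is irreducible.

Yes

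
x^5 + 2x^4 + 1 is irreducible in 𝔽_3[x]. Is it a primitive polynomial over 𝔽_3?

Write f(x) = x^5 + 2x^4 + 1.
|GF(3^5)^×| = 3^5 − 1 = 242. Prime factorization: 242 = 2·11^2.
f is primitive ⇔ x has order 242 in GF(3)[x]/(f), i.e. x^(242/q) ≠ 1 for each prime q | 242.
x^(121) mod f = 2.
x^(22) mod f = 2x^2 + 2x + 1.
None equal 1, so x has full order 242; f is primitive.

Yes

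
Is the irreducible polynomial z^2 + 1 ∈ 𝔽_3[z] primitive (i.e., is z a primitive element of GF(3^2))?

No

Write f(z) = z^2 + 1.
|GF(3^2)^×| = 3^2 − 1 = 8. Prime factorization: 8 = 2^3.
f is primitive ⇔ z has order 8 in GF(3)[z]/(f), i.e. z^(8/q) ≠ 1 for each prime q | 8.
z^(4) mod f = 1
Since z^(4) = 1, the order of z divides 4 < 8; not primitive.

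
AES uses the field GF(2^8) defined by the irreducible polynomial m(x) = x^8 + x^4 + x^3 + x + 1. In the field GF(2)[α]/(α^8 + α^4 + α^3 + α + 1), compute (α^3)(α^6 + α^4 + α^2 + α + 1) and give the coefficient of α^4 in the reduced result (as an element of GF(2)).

Multiply in GF(2)[α]: (α^3)·(α^6 + α^4 + α^2 + α + 1) = α^9 + α^7 + α^5 + α^4 + α^3.
Reduce using α^8 ≡ α^4 + α^3 + α + 1 (mod α^8 + α^4 + α^3 + α + 1).
Reduced: α^7 + α^3 + α^2 + α.

0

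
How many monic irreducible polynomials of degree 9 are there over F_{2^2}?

29120

The number of monic irreducibles of degree 9 over GF(4) is (1/9)·Σ_{d∣9} μ(9/d) 4^d.
Divisors of 9: 1, 3, 9; μ(9/d) for each: 0, -1, 1.
Σ = − 4^3 + 4^9 = 262080.
N = 262080/9 = 29120.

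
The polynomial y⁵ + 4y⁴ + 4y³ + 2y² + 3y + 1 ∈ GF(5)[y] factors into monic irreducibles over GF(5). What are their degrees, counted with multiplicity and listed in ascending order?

1, 1, 3

Write f(y) = y⁵ + 4y⁴ + 4y³ + 2y² + 3y + 1.
Roots in GF(5): f(0) = 1; f(1) = 0 → root; f(2) = 3; f(3) = 3; f(4) = 4.
Linear factors from roots: (y + 4).
Complete factorization: f(y) = (y + 4)^2·(y³ + y² + 1).
Factor degrees with multiplicity: 1 + 1 + 3 = 5.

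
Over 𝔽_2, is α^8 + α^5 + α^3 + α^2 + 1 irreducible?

Yes

Write P(α) = α^8 + α^5 + α^3 + α^2 + 1.
Check for roots in 𝔽_2: P(0) = 1; P(1) = 1.
No roots, so no linear factors.
Monic irreducibles of degree 2 over GF(2): α^2 + α + 1.
None of them divide P (all give nonzero remainder).
Monic irreducibles of degree 3 over GF(2): α^3 + α + 1, α^3 + α^2 + 1.
None of them divide P (all give nonzero remainder).
Monic irreducibles of degree 4 over GF(2): α^4 + α + 1, α^4 + α^3 + 1, α^4 + α^3 + α^2 + α + 1.
None of them divide P (all give nonzero remainder).
No irreducible factor of degree ≤ 4 exists, so P is irreducible over GF(2).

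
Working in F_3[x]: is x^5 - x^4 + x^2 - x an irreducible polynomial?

No

Write g(x) = x^5 - x^4 + x^2 - x.
Check for roots in F_3: g(0) = 0 → root; g(1) = 0 → root; g(2) = 0 → root.
g(0) = 0, so (x) divides g(x); g is reducible.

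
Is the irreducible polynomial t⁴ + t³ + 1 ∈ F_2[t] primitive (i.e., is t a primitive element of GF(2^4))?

Write f(t) = t⁴ + t³ + 1.
|GF(2^4)^×| = 2^4 − 1 = 15. Prime factorization: 15 = 3·5.
f is primitive ⇔ t has order 15 in GF(2)[t]/(f), i.e. t^(15/q) ≠ 1 for each prime q | 15.
t^(5) mod f = t³ + t + 1.
t^(3) mod f = t³.
None equal 1, so t has full order 15; f is primitive.

Yes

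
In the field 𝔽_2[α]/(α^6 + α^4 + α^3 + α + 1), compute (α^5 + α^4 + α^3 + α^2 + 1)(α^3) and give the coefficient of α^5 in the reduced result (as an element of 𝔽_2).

1

Multiply in 𝔽_2[α]: (α^5 + α^4 + α^3 + α^2 + 1)·(α^3) = α^8 + α^7 + α^6 + α^5 + α^3.
Reduce using α^6 ≡ α^4 + α^3 + α + 1 (mod α^6 + α^4 + α^3 + α + 1).
Reduced: α^5 + α^4 + α.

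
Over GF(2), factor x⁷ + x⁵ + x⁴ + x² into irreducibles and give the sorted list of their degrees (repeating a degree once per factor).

Write h(x) = x⁷ + x⁵ + x⁴ + x².
Roots in GF(2): h(0) = 0 → root; h(1) = 0 → root.
Linear factors from roots: (x), (x + 1).
Complete factorization: h(x) = (x)^2·(x + 1)^3·(x² + x + 1).
Factor degrees with multiplicity: 1 + 1 + 1 + 1 + 1 + 2 = 7.

1, 1, 1, 1, 1, 2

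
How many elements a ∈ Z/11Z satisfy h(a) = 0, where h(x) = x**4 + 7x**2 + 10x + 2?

Evaluate at each of the 11 elements of Z/11Z:
h(0) = 2; h(1) = 9; h(2) = 0 → root; h(3) = 0 → root; h(4) = 3; h(5) = 5; h(6) = 4; h(7) = 0 → root; h(8) = 6; h(9) = 4; h(10) = 0 → root.
Roots: {2, 3, 7, 10}.

4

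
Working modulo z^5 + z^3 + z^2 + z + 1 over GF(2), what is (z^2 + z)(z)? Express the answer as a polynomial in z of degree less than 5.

Multiply in GF(2)[z]: (z^2 + z)·(z) = z^3 + z^2.
Reduced: z^3 + z^2.

z^3 + z^2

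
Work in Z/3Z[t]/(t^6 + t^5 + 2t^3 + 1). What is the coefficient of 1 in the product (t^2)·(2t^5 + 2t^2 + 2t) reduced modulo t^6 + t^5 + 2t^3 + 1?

Multiply in Z/3Z[t]: (t^2)·(2t^5 + 2t^2 + 2t) = 2t^7 + 2t^4 + 2t^3.
Reduce using t^6 ≡ 2t^5 + t^3 + 2 (mod t^6 + t^5 + 2t^3 + 1).
Reduced: 2t^5 + t^4 + t + 2.

2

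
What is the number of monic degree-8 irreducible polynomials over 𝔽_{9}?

5380020

x^(9^8) − x is the product of all monic irreducibles of degree dividing 8; Möbius inversion gives N = (1/8) Σ μ(8/d)·9^d.
Divisors of 8: 1, 2, 4, 8; μ(8/d) for each: 0, 0, -1, 1.
Σ = − 9^4 + 9^8 = 43040160.
N = 43040160/8 = 5380020.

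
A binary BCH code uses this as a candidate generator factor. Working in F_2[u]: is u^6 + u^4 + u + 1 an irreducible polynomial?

Write P(u) = u^6 + u^4 + u + 1.
Check for roots in F_2: P(0) = 1; P(1) = 0 → root.
P(1) = 0, so (u − 1) divides P(u); P is reducible.

No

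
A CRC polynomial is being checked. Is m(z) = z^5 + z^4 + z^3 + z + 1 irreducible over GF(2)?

Check for roots in GF(2): m(0) = 1; m(1) = 1.
No roots, so no linear factors.
Monic irreducibles of degree 2 over GF(2): z^2 + z + 1.
None of them divide m (all give nonzero remainder).
No irreducible factor of degree ≤ 2 exists, so m is irreducible over GF(2).

Yes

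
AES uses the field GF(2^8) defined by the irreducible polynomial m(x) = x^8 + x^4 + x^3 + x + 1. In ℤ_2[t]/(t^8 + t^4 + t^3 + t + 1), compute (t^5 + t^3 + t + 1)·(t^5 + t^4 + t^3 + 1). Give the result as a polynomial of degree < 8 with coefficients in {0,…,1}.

t^7 + t^6 + t^5 + t^4 + t^3 + 1

Multiply in ℤ_2[t]: (t^5 + t^3 + t + 1)·(t^5 + t^4 + t^3 + 1) = t^10 + t^9 + t^7 + t^5 + t + 1.
Reduce using t^8 ≡ t^4 + t^3 + t + 1 (mod t^8 + t^4 + t^3 + t + 1).
Reduced: t^7 + t^6 + t^5 + t^4 + t^3 + 1.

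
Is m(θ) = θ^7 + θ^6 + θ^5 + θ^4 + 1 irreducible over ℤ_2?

Yes

Check for roots in ℤ_2: m(0) = 1; m(1) = 1.
No roots, so no linear factors.
Monic irreducibles of degree 2 over GF(2): θ^2 + θ + 1.
None of them divide m (all give nonzero remainder).
Monic irreducibles of degree 3 over GF(2): θ^3 + θ + 1, θ^3 + θ^2 + 1.
None of them divide m (all give nonzero remainder).
No irreducible factor of degree ≤ 3 exists, so m is irreducible over GF(2).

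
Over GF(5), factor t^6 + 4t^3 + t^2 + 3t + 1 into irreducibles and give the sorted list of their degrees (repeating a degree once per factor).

1, 2, 3

Write h(t) = t^6 + 4t^3 + t^2 + 3t + 1.
Roots in GF(5): h(0) = 1; h(1) = 0 → root; h(2) = 2; h(3) = 1; h(4) = 1.
Linear factors from roots: (t + 4).
Complete factorization: h(t) = (t + 4)·(t^2 + 2t + 3)·(t^3 + 4t^2 + 3).
Factor degrees with multiplicity: 1 + 2 + 3 = 6.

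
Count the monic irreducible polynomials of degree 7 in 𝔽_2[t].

18

By the necklace-counting formula, N_2(7) = (1/7) Σ_{d|7} μ(7/d)·2^d.
Divisors of 7: 1, 7; μ(7/d) for each: -1, 1.
Σ = − 2^1 + 2^7 = 126.
N = 126/7 = 18.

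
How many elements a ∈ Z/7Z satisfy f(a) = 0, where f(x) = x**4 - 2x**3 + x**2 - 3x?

Evaluate at each of the 7 elements of Z/7Z:
f(0) = 0 → root; f(1) = 4; f(2) = 5; f(3) = 6; f(4) = 6; f(5) = 0 → root; f(6) = 0 → root.
Roots: {0, 5, 6}.

3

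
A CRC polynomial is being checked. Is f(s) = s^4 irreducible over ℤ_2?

Check for roots in ℤ_2: f(0) = 0 → root; f(1) = 1.
f(0) = 0, so (s) divides f(s); f is reducible.

No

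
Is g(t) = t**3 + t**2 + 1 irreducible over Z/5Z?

Check for roots in Z/5Z: g(0) = 1; g(1) = 3; g(2) = 3; g(3) = 2; g(4) = 1.
No roots. A degree-3 polynomial over a field with no linear factor is irreducible.

Yes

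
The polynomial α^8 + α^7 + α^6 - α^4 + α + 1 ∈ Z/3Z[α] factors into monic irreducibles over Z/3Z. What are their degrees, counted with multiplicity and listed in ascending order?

Write h(α) = α^8 + α^7 + α^6 - α^4 + α + 1.
Roots in Z/3Z: h(0) = 1; h(1) = 1; h(2) = 0 → root.
Linear factors from roots: (α + 1).
Complete factorization: h(α) = (α + 1)·(α^2 + 1)·(α^2 + α - 1)·(α^3 - α^2 - α - 1).
Factor degrees with multiplicity: 1 + 2 + 2 + 3 = 8.

1, 2, 2, 3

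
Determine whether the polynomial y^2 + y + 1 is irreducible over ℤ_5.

Write h(y) = y^2 + y + 1.
Check for roots in ℤ_5: h(0) = 1; h(1) = 3; h(2) = 2; h(3) = 3; h(4) = 1.
No roots. A degree-2 polynomial over a field with no linear factor is irreducible.

Yes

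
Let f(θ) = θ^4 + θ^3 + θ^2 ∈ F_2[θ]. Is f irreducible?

No

Check for roots in F_2: f(0) = 0 → root; f(1) = 1.
f(0) = 0, so (θ) divides f(θ); f is reducible.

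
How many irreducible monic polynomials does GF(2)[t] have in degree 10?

x^(2^10) − x is the product of all monic irreducibles of degree dividing 10; Möbius inversion gives N = (1/10) Σ μ(10/d)·2^d.
Divisors of 10: 1, 2, 5, 10; μ(10/d) for each: 1, -1, -1, 1.
Σ = 2^1 − 2^2 − 2^5 + 2^10 = 990.
N = 990/10 = 99.

99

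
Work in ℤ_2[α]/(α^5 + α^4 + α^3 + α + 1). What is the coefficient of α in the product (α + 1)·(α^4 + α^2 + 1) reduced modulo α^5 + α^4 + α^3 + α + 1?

Multiply in ℤ_2[α]: (α + 1)·(α^4 + α^2 + 1) = α^5 + α^4 + α^3 + α^2 + α + 1.
Reduce using α^5 ≡ α^4 + α^3 + α + 1 (mod α^5 + α^4 + α^3 + α + 1).
Reduced: α^2.

0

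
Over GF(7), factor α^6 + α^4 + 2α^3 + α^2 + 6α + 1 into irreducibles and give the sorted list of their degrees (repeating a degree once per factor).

6

Write f(α) = α^6 + α^4 + 2α^3 + α^2 + 6α + 1.
Complete factorization: f(α) = (α^6 + α^4 + 2α^3 + α^2 + 6α + 1).
Factor degrees with multiplicity: 6 = 6.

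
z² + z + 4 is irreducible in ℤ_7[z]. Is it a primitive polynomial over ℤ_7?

No

Write f(z) = z² + z + 4.
|GF(7^2)^×| = 7^2 − 1 = 48. Prime factorization: 48 = 2^4·3.
f is primitive ⇔ z has order 48 in GF(7)[z]/(f), i.e. z^(48/q) ≠ 1 for each prime q | 48.
z^(24) mod f = 1
z^(16) mod f = 2.
Since z^(24) = 1, the order of z divides 24 < 48; not primitive.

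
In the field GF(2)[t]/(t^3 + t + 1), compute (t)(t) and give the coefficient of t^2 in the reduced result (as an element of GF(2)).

Multiply in GF(2)[t]: (t)·(t) = t^2.
Reduced: t^2.

1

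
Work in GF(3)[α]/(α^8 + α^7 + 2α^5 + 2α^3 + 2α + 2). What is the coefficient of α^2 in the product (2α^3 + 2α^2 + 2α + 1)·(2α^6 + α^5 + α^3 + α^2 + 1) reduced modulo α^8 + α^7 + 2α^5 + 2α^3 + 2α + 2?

1

Multiply in GF(3)[α]: (2α^3 + 2α^2 + 2α + 1)·(2α^6 + α^5 + α^3 + α^2 + 1) = α^9 + 2α^5 + α^4 + 2α^3 + 2α + 1.
Reduce using α^8 ≡ 2α^7 + α^5 + α^3 + α + 1 (mod α^8 + α^7 + 2α^5 + 2α^3 + 2α + 2).
Reduced: α^7 + α^6 + α^5 + 2α^4 + α^3 + α^2 + 2α.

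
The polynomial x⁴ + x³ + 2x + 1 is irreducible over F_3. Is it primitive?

No

Write f(x) = x⁴ + x³ + 2x + 1.
|GF(3^4)^×| = 3^4 − 1 = 80. Prime factorization: 80 = 2^4·5.
f is primitive ⇔ x has order 80 in GF(3)[x]/(f), i.e. x^(80/q) ≠ 1 for each prime q | 80.
x^(40) mod f = 1
x^(16) mod f = 2x² + x + 1.
Since x^(40) = 1, the order of x divides 40 < 80; not primitive.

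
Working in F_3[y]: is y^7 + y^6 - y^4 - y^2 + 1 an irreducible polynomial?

Yes

Write P(y) = y^7 + y^6 - y^4 - y^2 + 1.
Check for roots in F_3: P(0) = 1; P(1) = 1; P(2) = 2.
No roots, so no linear factors.
Monic irreducibles of degree 2 over GF(3): y^2 + 1, y^2 + y - 1, y^2 - y - 1.
None of them divide P (all give nonzero remainder).
Degree-3 irreducible divisors: test the 8 monic irreducibles of degree 3 over GF(3).
None of them divide P (all give nonzero remainder).
No irreducible factor of degree ≤ 3 exists, so P is irreducible over GF(3).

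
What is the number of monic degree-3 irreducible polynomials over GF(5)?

x^(5^3) − x is the product of all monic irreducibles of degree dividing 3; Möbius inversion gives N = (1/3) Σ μ(3/d)·5^d.
Divisors of 3: 1, 3; μ(3/d) for each: -1, 1.
Σ = − 5^1 + 5^3 = 120.
N = 120/3 = 40.

40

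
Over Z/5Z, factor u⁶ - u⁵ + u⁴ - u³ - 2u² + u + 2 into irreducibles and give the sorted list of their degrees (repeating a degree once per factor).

Write h(u) = u⁶ - u⁵ + u⁴ - u³ - 2u² + u + 2.
Roots in Z/5Z: h(0) = 2; h(1) = 1; h(2) = 1; h(3) = 2; h(4) = 3.
Complete factorization: h(u) = (u² - 2)·(u² + u + 1)·(u² - 2u - 1).
Factor degrees with multiplicity: 2 + 2 + 2 = 6.

2, 2, 2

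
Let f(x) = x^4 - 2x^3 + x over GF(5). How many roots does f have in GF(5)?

Evaluate at each of the 5 elements of GF(5):
f(0) = 0 → root; f(1) = 0 → root; f(2) = 2; f(3) = 0 → root; f(4) = 2.
Roots: {0, 1, 3}.

3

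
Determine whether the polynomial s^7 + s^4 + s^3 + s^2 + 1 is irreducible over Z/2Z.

Write g(s) = s^7 + s^4 + s^3 + s^2 + 1.
Check for roots in Z/2Z: g(0) = 1; g(1) = 1.
No roots, so no linear factors.
Monic irreducibles of degree 2 over GF(2): s^2 + s + 1.
None of them divide g (all give nonzero remainder).
Monic irreducibles of degree 3 over GF(2): s^3 + s + 1, s^3 + s^2 + 1.
None of them divide g (all give nonzero remainder).
No irreducible factor of degree ≤ 3 exists, so g is irreducible over GF(2).

Yes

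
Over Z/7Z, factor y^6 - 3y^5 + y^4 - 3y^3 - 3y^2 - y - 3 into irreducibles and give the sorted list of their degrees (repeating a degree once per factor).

6

Write h(y) = y^6 - 3y^5 + y^4 - 3y^3 - 3y^2 - y - 3.
Complete factorization: h(y) = (y^6 - 3y^5 + y^4 - 3y^3 - 3y^2 - y - 3).
Factor degrees with multiplicity: 6 = 6.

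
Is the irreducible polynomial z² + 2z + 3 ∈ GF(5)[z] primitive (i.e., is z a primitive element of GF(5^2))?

Write f(z) = z² + 2z + 3.
|GF(5^2)^×| = 5^2 − 1 = 24. Prime factorization: 24 = 2^3·3.
f is primitive ⇔ z has order 24 in GF(5)[z]/(f), i.e. z^(24/q) ≠ 1 for each prime q | 24.
z^(12) mod f = 4.
z^(8) mod f = 4z + 1.
None equal 1, so z has full order 24; f is primitive.

Yes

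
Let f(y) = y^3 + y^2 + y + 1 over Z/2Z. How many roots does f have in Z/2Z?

1

Evaluate at each of the 2 elements of Z/2Z:
f(0) = 1; f(1) = 0 → root.
Roots: {1}.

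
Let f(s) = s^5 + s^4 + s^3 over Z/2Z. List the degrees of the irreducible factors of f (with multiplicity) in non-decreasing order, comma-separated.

Roots in Z/2Z: f(0) = 0 → root; f(1) = 1.
Linear factors from roots: (s).
Complete factorization: f(s) = (s)^3·(s^2 + s + 1).
Factor degrees with multiplicity: 1 + 1 + 1 + 2 = 5.

1, 1, 1, 2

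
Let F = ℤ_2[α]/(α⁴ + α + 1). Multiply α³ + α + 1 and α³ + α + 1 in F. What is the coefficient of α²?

0

Multiply in ℤ_2[α]: (α³ + α + 1)·(α³ + α + 1) = α⁶ + α² + 1.
Reduce using α⁴ ≡ α + 1 (mod α⁴ + α + 1).
Reduced: α³ + 1.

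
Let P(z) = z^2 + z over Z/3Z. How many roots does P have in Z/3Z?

2

Evaluate at each of the 3 elements of Z/3Z:
P(0) = 0 → root; P(1) = 2; P(2) = 0 → root.
Roots: {0, 2}.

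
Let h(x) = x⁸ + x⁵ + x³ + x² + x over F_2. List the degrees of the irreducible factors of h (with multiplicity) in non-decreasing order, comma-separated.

1, 2, 2, 3

Roots in F_2: h(0) = 0 → root; h(1) = 1.
Linear factors from roots: (x).
Complete factorization: h(x) = (x)·(x² + x + 1)^2·(x³ + x + 1).
Factor degrees with multiplicity: 1 + 2 + 2 + 3 = 8.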